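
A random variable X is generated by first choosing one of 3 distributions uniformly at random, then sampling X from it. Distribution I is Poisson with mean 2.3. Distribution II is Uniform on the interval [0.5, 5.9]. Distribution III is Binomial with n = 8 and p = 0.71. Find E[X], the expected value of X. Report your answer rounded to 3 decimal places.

Component means — I: 2.3; II: 3.2; III: 5.68.
E[X] = 0.333333·2.3 + 0.333333·3.2 + 0.333333·5.68 = 3.72667.

3.727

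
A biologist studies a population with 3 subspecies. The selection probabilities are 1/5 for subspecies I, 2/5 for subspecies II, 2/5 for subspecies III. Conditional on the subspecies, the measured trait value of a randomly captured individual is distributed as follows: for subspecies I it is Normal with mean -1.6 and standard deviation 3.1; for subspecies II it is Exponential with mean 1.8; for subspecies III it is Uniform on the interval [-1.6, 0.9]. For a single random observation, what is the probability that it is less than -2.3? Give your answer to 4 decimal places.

0.0821

Conditional on each subspecies, P(X < -2.3): I: 0.410676; II: 0; III: 0.
By total probability, P(X < -2.3) = 0.2·0.410676 + 0.4·0 + 0.4·0 = 0.0821352.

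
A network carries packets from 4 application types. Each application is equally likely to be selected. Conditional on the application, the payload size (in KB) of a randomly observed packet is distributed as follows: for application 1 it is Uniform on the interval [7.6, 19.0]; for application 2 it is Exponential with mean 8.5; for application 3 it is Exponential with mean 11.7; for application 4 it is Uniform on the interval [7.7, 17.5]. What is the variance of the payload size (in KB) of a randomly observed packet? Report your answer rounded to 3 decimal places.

Per component, 1: μ=13.3, E[X²]=187.72; 2: μ=8.5, E[X²]=144.5; 3: μ=11.7, E[X²]=273.78; 4: μ=12.6, E[X²]=166.763.
E[X] = 0.25·13.3 + 0.25·8.5 + 0.25·11.7 + 0.25·12.6 = 11.525.
E[X²] = 0.25·187.72 + 0.25·144.5 + 0.25·273.78 + 0.25·166.763 = 193.191.
Var(X) = E[X²] − (E[X])² = 193.191 − 132.826 = 60.3652.

60.365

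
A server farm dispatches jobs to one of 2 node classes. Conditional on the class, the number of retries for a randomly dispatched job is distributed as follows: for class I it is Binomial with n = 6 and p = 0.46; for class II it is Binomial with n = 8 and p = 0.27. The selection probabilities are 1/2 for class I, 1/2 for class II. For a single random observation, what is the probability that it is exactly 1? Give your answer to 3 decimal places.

0.183

Conditional on each class, P(X = 1): I: 0.12673; II: 0.238624.
By total probability, P(X = 1) = 0.5·0.12673 + 0.5·0.238624 = 0.182677.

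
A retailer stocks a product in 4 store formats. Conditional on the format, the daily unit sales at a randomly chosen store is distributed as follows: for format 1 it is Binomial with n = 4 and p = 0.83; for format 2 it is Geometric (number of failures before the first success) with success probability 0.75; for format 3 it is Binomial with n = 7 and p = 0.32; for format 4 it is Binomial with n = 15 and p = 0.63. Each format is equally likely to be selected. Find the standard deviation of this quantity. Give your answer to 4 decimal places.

3.6272

Per component, 1: μ=3.32, E[X²]=11.5868; 2: μ=0.333333, E[X²]=0.555556; 3: μ=2.24, E[X²]=6.5408; 4: μ=9.45, E[X²]=92.799.
E[X] = 0.25·3.32 + 0.25·0.333333 + 0.25·2.24 + 0.25·9.45 = 3.83583.
E[X²] = 0.25·11.5868 + 0.25·0.555556 + 0.25·6.5408 + 0.25·92.799 = 27.8705.
Var(X) = E[X²] − (E[X])² = 27.8705 − 14.7136 = 13.1569.
SD(X) = √13.1569 = 3.62725.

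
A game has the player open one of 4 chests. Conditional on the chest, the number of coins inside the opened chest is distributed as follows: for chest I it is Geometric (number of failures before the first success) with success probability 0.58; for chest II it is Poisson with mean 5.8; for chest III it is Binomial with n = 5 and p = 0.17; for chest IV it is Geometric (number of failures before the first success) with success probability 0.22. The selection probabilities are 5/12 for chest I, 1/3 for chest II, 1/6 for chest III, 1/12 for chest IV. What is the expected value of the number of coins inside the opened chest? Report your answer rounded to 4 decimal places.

Component means — I: 0.724138; II: 5.8; III: 0.85; IV: 3.54545.
E[X] = 0.416667·0.724138 + 0.333333·5.8 + 0.166667·0.85 + 0.0833333·3.54545 = 2.67218.

2.6722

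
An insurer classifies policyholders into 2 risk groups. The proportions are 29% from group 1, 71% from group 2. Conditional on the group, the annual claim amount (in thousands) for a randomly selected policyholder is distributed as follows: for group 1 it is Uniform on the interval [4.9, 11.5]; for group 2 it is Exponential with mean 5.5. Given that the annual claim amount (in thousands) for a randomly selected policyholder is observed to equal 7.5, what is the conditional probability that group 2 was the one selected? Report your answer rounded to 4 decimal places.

Likelihoods f(7.5 | ·): 1: 0.151515; 2: 0.0464962.
Posterior ∝ prior × likelihood. Numerator for 2: 0.71·0.0464962 = 0.0330123.
Normalizing constant: 0.29·0.151515 + 0.71·0.0464962 = 0.0769517.
P(2 | observation) = 0.0330123 / 0.0769517 = 0.429.

0.4290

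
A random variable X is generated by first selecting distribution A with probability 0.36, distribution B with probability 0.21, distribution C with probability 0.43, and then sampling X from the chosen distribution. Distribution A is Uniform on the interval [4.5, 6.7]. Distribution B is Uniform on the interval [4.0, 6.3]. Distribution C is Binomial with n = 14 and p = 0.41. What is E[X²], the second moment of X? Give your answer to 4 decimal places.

32.7208

For each component E[X²] = Var + (mean)², giving A: 31.7633; B: 26.9633; C: 36.3342.
Overall E[X²] = 0.36·31.7633 + 0.21·26.9633 + 0.43·36.3342 = 32.7208.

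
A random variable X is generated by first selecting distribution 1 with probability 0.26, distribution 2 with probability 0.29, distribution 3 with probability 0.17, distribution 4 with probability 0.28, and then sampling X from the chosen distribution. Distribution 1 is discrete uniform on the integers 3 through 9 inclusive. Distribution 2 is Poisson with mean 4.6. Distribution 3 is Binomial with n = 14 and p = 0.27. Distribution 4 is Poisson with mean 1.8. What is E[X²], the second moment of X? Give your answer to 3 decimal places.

22.180

For each component E[X²] = Var + (mean)², giving 1: 40; 2: 25.76; 3: 17.0478; 4: 5.04.
Overall E[X²] = 0.26·40 + 0.29·25.76 + 0.17·17.0478 + 0.28·5.04 = 22.1797.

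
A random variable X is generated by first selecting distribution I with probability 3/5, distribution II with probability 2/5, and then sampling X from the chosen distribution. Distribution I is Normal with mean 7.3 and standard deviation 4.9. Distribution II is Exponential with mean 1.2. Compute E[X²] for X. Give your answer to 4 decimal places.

47.5320

For each component E[X²] = Var + (mean)², giving I: 77.3; II: 2.88.
Overall E[X²] = 0.6·77.3 + 0.4·2.88 = 47.532.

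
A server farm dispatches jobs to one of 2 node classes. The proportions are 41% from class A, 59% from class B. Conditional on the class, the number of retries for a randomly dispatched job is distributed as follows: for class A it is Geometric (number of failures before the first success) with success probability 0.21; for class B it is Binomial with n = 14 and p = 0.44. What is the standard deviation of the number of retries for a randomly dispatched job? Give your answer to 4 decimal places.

Per component, A: μ=3.7619, E[X²]=32.0658; B: μ=6.16, E[X²]=41.3952.
E[X] = 0.41·3.7619 + 0.59·6.16 = 5.17678.
E[X²] = 0.41·32.0658 + 0.59·41.3952 = 37.5701.
Var(X) = E[X²] − (E[X])² = 37.5701 − 26.7991 = 10.7711.
SD(X) = √10.7711 = 3.28193.

3.2819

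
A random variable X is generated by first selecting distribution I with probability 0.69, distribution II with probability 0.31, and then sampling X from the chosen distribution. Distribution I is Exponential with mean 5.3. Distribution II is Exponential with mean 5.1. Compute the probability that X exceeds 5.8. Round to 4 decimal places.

Conditional on each component, P(X > 5.8): I: 0.334761; II: 0.320698.
By total probability, P(X > 5.8) = 0.69·0.334761 + 0.31·0.320698 = 0.330401.

0.3304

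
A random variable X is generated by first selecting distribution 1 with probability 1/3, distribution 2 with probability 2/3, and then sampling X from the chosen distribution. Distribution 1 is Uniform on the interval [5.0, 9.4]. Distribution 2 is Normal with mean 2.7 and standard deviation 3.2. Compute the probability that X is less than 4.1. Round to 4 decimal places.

0.4461

Conditional on each component, P(X < 4.1): 1: 0; 2: 0.669126.
By total probability, P(X < 4.1) = 0.333333·0 + 0.666667·0.669126 = 0.446084.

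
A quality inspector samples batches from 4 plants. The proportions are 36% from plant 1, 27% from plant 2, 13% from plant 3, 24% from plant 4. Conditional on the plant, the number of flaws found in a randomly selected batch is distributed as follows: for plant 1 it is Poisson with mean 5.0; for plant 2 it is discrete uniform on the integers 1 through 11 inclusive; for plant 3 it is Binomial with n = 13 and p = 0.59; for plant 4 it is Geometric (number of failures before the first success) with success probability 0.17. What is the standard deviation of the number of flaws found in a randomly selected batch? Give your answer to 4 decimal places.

Per component, 1: μ=5, E[X²]=30; 2: μ=6, E[X²]=46; 3: μ=7.67, E[X²]=61.9736; 4: μ=4.88235, E[X²]=52.5571.
E[X] = 0.36·5 + 0.27·6 + 0.13·7.67 + 0.24·4.88235 = 5.58886.
E[X²] = 0.36·30 + 0.27·46 + 0.13·61.9736 + 0.24·52.5571 = 43.8903.
Var(X) = E[X²] − (E[X])² = 43.8903 − 31.2354 = 12.6549.
SD(X) = √12.6549 = 3.55737.

3.5574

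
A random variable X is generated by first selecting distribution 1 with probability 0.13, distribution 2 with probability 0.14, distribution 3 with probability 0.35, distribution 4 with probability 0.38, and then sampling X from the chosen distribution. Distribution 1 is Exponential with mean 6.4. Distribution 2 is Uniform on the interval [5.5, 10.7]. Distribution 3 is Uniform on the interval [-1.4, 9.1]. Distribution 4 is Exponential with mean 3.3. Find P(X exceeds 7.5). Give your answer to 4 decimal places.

Conditional on each component, P(X > 7.5): 1: 0.309786; 2: 0.615385; 3: 0.152381; 4: 0.103031.
By total probability, P(X > 7.5) = 0.13·0.309786 + 0.14·0.615385 + 0.35·0.152381 + 0.38·0.103031 = 0.218911.

0.2189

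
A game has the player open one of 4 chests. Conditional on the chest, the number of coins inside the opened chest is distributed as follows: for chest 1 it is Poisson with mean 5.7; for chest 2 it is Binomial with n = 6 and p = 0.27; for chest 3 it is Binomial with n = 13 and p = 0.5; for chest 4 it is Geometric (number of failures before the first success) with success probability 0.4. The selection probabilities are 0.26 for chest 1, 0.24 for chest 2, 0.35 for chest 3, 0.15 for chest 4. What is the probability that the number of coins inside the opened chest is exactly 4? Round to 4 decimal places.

Conditional on each chest, P(X = 4): 1: 0.147167; 2: 0.0424807; 3: 0.0872803; 4: 0.05184.
By total probability, P(X = 4) = 0.26·0.147167 + 0.24·0.0424807 + 0.35·0.0872803 + 0.15·0.05184 = 0.0867828.

0.0868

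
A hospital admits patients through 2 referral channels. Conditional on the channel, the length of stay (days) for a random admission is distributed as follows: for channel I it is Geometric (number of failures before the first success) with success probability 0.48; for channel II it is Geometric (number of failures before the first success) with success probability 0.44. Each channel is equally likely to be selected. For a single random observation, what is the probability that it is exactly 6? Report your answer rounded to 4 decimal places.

Conditional on each channel, P(X = 6): I: 0.00948989; II: 0.01357.
By total probability, P(X = 6) = 0.5·0.00948989 + 0.5·0.01357 = 0.01153.

0.0115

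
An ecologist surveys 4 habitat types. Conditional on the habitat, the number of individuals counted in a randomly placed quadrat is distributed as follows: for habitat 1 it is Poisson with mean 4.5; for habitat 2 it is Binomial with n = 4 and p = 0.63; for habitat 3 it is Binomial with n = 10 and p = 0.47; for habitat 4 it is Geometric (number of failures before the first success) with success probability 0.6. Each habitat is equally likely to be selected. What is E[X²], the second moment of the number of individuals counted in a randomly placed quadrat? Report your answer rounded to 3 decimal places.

14.542

For each component E[X²] = Var + (mean)², giving 1: 24.75; 2: 7.2828; 3: 24.581; 4: 1.55556.
Overall E[X²] = 0.25·24.75 + 0.25·7.2828 + 0.25·24.581 + 0.25·1.55556 = 14.5423.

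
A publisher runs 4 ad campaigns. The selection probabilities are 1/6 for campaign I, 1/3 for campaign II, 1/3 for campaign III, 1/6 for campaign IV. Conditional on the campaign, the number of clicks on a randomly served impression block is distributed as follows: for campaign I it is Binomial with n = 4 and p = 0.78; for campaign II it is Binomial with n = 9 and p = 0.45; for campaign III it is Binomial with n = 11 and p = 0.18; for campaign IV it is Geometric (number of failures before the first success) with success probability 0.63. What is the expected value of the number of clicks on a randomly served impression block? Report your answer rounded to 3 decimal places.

2.628

Component means — I: 3.12; II: 4.05; III: 1.98; IV: 0.587302.
E[X] = 0.166667·3.12 + 0.333333·4.05 + 0.333333·1.98 + 0.166667·0.587302 = 2.62788.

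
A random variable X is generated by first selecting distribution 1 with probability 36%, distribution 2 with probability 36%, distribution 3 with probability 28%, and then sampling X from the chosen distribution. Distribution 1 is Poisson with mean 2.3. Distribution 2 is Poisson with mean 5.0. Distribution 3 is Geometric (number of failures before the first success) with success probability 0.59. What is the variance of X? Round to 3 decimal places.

6.030

Per component, 1: μ=2.3, E[X²]=7.59; 2: μ=5, E[X²]=30; 3: μ=0.694915, E[X²]=1.66073.
E[X] = 0.36·2.3 + 0.36·5 + 0.28·0.694915 = 2.82258.
E[X²] = 0.36·7.59 + 0.36·30 + 0.28·1.66073 = 13.9974.
Var(X) = E[X²] − (E[X])² = 13.9974 − 7.96694 = 6.03047.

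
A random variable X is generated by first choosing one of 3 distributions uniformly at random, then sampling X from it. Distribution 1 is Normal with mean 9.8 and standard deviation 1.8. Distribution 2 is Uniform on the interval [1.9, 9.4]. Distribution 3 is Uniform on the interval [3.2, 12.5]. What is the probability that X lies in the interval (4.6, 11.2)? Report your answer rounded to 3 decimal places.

0.710

Conditional on each component, P(4.6 < X < 11.2): 1: 0.779717; 2: 0.64; 3: 0.709677.
By total probability, P(4.6 < X < 11.2) = 0.333333·0.779717 + 0.333333·0.64 + 0.333333·0.709677 = 0.709798.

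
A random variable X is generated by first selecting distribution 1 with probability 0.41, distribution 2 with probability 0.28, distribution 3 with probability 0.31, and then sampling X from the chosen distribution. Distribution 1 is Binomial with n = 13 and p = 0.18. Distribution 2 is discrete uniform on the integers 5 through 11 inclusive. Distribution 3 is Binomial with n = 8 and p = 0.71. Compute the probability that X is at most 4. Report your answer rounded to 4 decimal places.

Conditional on each component, P(X ≤ 4): 1: 0.93195; 2: 0; 3: 0.176349.
By total probability, P(X ≤ 4) = 0.41·0.93195 + 0.28·0 + 0.31·0.176349 = 0.436767.

0.4368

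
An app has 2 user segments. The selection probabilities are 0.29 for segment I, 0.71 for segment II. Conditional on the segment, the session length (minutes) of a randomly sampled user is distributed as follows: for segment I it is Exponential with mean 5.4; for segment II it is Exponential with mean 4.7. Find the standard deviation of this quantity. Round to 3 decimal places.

Per component, I: μ=5.4, E[X²]=58.32; II: μ=4.7, E[X²]=44.18.
E[X] = 0.29·5.4 + 0.71·4.7 = 4.903.
E[X²] = 0.29·58.32 + 0.71·44.18 = 48.2806.
Var(X) = E[X²] − (E[X])² = 48.2806 − 24.0394 = 24.2412.
SD(X) = √24.2412 = 4.92353.

4.924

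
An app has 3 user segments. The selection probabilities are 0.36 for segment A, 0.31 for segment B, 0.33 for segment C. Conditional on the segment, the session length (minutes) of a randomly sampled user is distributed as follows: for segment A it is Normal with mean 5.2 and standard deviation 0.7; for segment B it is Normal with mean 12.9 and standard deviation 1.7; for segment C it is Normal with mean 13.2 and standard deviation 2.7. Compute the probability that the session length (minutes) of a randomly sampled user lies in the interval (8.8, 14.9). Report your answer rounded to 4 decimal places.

0.4961

Conditional on each segment, P(8.8 < X < 14.9): A: 1.35296e-07; B: 0.872359; C: 0.683942.
By total probability, P(8.8 < X < 14.9) = 0.36·1.35296e-07 + 0.31·0.872359 + 0.33·0.683942 = 0.496132.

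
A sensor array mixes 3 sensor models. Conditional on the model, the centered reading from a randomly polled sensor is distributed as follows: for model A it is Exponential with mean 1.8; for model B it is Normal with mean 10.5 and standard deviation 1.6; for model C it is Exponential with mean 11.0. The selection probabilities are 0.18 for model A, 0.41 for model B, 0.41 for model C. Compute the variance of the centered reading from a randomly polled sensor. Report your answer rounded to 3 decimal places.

63.117

Per component, A: μ=1.8, E[X²]=6.48; B: μ=10.5, E[X²]=112.81; C: μ=11, E[X²]=242.
E[X] = 0.18·1.8 + 0.41·10.5 + 0.41·11 = 9.139.
E[X²] = 0.18·6.48 + 0.41·112.81 + 0.41·242 = 146.638.
Var(X) = E[X²] − (E[X])² = 146.638 − 83.5213 = 63.1172.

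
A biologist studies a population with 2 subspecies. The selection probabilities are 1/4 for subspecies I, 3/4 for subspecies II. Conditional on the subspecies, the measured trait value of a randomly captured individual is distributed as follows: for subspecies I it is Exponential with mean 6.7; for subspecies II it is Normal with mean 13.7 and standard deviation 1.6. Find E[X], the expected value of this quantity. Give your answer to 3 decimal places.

11.950

Component means — I: 6.7; II: 13.7.
E[X] = 0.25·6.7 + 0.75·13.7 = 11.95.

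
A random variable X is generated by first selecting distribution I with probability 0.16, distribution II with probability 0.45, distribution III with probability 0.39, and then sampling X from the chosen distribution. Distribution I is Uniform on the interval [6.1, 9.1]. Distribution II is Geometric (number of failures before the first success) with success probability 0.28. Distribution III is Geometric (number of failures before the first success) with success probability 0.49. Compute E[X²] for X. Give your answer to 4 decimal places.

17.7207

For each component E[X²] = Var + (mean)², giving I: 58.51; II: 15.7959; III: 3.20741.
Overall E[X²] = 0.16·58.51 + 0.45·15.7959 + 0.39·3.20741 = 17.7207.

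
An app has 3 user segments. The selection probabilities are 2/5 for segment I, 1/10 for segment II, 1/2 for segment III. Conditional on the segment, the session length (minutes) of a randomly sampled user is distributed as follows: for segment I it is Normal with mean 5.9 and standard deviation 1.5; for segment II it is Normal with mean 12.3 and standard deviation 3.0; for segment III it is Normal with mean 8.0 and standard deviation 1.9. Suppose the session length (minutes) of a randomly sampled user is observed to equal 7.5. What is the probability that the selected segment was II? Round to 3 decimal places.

0.022

Likelihoods f(7.5 | ·): I: 0.150575; II: 0.0369736; III: 0.202824.
Posterior ∝ prior × likelihood. Numerator for II: 0.1·0.0369736 = 0.00369736.
Normalizing constant: 0.4·0.150575 + 0.1·0.0369736 + 0.5·0.202824 = 0.165339.
P(II | observation) = 0.00369736 / 0.165339 = 0.0223623.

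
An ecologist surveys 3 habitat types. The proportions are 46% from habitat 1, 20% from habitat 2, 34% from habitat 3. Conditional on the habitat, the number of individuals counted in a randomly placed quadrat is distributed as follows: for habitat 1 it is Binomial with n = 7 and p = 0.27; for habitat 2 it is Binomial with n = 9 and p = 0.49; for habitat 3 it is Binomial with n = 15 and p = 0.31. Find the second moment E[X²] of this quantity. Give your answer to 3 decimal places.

For each component E[X²] = Var + (mean)², giving 1: 4.9518; 2: 21.6972; 3: 24.831.
Overall E[X²] = 0.46·4.9518 + 0.2·21.6972 + 0.34·24.831 = 15.0598.

15.060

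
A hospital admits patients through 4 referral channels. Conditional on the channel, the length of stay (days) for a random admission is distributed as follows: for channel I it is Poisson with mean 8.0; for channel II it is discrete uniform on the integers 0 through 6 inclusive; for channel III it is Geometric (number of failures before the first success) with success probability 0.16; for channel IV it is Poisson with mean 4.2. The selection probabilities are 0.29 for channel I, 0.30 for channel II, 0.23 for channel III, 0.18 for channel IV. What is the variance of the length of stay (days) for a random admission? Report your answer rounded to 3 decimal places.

Per component, I: μ=8, E[X²]=72; II: μ=3, E[X²]=13; III: μ=5.25, E[X²]=60.375; IV: μ=4.2, E[X²]=21.84.
E[X] = 0.29·8 + 0.3·3 + 0.23·5.25 + 0.18·4.2 = 5.1835.
E[X²] = 0.29·72 + 0.3·13 + 0.23·60.375 + 0.18·21.84 = 42.5975.
Var(X) = E[X²] − (E[X])² = 42.5975 − 26.8687 = 15.7288.

15.729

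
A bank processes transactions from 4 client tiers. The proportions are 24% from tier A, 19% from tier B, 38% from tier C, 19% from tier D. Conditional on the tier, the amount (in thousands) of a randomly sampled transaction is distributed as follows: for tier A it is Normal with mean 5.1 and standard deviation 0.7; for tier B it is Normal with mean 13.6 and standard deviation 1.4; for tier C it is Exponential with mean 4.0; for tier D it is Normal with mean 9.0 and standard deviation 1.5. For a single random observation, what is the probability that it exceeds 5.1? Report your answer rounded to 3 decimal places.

Conditional on each tier, P(X > 5.1): A: 0.5; B: 1; C: 0.279431; D: 0.995339.
By total probability, P(X > 5.1) = 0.24·0.5 + 0.19·1 + 0.38·0.279431 + 0.19·0.995339 = 0.605298.

0.605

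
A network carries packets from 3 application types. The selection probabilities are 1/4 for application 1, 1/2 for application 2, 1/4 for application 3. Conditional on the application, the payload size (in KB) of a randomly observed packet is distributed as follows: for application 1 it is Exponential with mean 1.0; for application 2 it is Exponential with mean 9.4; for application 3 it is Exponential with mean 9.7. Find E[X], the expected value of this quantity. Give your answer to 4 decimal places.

Component means — 1: 1; 2: 9.4; 3: 9.7.
E[X] = 0.25·1 + 0.5·9.4 + 0.25·9.7 = 7.375.

7.3750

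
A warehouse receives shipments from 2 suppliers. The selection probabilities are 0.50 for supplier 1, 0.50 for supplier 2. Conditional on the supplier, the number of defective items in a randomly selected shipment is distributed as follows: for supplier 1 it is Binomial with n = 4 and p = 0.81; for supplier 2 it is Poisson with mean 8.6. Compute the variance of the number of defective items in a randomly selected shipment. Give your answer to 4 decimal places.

11.7902

Per component, 1: μ=3.24, E[X²]=11.1132; 2: μ=8.6, E[X²]=82.56.
E[X] = 0.5·3.24 + 0.5·8.6 = 5.92.
E[X²] = 0.5·11.1132 + 0.5·82.56 = 46.8366.
Var(X) = E[X²] − (E[X])² = 46.8366 − 35.0464 = 11.7902.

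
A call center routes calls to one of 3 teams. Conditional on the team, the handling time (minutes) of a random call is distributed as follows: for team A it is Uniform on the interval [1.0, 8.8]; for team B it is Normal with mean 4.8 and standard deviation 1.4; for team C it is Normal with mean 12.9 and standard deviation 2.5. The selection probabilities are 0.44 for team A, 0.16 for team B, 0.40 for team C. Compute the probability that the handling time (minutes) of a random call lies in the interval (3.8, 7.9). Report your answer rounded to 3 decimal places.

0.360

Conditional on each team, P(3.8 < X < 7.9): A: 0.525641; B: 0.74907; C: 0.0226138.
By total probability, P(3.8 < X < 7.9) = 0.44·0.525641 + 0.16·0.74907 + 0.4·0.0226138 = 0.360179.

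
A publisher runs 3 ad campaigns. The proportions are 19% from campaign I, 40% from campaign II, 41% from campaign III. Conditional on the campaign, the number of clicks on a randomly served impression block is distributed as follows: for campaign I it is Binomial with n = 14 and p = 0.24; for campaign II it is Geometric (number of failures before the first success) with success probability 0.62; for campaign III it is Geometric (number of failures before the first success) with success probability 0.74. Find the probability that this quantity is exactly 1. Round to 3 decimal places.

0.191

Conditional on each campaign, P(X = 1): I: 0.0948235; II: 0.2356; III: 0.1924.
By total probability, P(X = 1) = 0.19·0.0948235 + 0.4·0.2356 + 0.41·0.1924 = 0.19114.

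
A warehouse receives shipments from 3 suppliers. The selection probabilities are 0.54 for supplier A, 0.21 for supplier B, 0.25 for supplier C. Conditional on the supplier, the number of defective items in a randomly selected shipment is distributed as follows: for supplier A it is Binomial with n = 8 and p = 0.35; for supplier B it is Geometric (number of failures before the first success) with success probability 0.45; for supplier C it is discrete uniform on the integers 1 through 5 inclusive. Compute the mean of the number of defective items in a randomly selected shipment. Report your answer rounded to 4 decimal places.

Component means — A: 2.8; B: 1.22222; C: 3.
E[X] = 0.54·2.8 + 0.21·1.22222 + 0.25·3 = 2.51867.

2.5187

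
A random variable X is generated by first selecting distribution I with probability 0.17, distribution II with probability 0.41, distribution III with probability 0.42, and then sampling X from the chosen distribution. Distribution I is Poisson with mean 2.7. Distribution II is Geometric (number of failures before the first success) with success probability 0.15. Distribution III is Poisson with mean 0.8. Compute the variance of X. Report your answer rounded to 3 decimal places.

Per component, I: μ=2.7, E[X²]=9.99; II: μ=5.66667, E[X²]=69.8889; III: μ=0.8, E[X²]=1.44.
E[X] = 0.17·2.7 + 0.41·5.66667 + 0.42·0.8 = 3.11833.
E[X²] = 0.17·9.99 + 0.41·69.8889 + 0.42·1.44 = 30.9575.
Var(X) = E[X²] − (E[X])² = 30.9575 − 9.724 = 21.2335.

21.234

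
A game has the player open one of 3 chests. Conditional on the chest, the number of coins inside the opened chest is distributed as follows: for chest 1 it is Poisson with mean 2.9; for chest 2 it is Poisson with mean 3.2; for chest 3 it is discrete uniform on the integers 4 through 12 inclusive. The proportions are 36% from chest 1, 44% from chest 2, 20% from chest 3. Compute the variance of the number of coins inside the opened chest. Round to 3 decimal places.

7.700

Per component, 1: μ=2.9, E[X²]=11.31; 2: μ=3.2, E[X²]=13.44; 3: μ=8, E[X²]=70.6667.
E[X] = 0.36·2.9 + 0.44·3.2 + 0.2·8 = 4.052.
E[X²] = 0.36·11.31 + 0.44·13.44 + 0.2·70.6667 = 24.1185.
Var(X) = E[X²] − (E[X])² = 24.1185 − 16.4187 = 7.69983.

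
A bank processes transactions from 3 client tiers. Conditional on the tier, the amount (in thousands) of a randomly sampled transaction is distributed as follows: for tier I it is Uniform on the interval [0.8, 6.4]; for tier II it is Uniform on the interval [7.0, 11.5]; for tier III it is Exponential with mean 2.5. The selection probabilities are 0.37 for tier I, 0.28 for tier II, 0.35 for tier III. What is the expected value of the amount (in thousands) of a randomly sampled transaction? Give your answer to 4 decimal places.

Component means — I: 3.6; II: 9.25; III: 2.5.
E[X] = 0.37·3.6 + 0.28·9.25 + 0.35·2.5 = 4.797.

4.7970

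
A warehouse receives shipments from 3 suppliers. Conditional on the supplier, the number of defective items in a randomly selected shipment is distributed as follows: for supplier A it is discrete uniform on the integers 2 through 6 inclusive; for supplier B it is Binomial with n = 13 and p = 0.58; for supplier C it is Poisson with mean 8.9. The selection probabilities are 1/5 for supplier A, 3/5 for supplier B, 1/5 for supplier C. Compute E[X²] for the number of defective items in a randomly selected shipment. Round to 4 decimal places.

For each component E[X²] = Var + (mean)², giving A: 18; B: 60.0184; C: 88.11.
Overall E[X²] = 0.2·18 + 0.6·60.0184 + 0.2·88.11 = 57.233.

57.2330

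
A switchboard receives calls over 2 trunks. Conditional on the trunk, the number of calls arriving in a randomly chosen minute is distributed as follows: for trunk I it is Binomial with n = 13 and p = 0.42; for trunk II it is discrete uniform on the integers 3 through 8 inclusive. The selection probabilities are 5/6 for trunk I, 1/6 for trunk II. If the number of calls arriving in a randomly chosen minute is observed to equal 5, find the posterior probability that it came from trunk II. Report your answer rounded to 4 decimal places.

0.1340

Likelihoods P(X=5 | ·): I: 0.215402; II: 0.166667.
Posterior ∝ prior × likelihood. Numerator for II: 0.166667·0.166667 = 0.0277778.
Normalizing constant: 0.833333·0.215402 + 0.166667·0.166667 = 0.207279.
P(II | observation) = 0.0277778 / 0.207279 = 0.134011.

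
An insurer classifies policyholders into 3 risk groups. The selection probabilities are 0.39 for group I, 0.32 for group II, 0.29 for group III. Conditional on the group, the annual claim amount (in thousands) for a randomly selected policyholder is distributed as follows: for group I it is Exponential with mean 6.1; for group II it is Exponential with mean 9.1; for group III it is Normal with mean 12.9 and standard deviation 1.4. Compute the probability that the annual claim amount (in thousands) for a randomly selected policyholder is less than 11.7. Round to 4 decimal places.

Conditional on each group, P(X < 11.7): I: 0.853104; II: 0.723547; III: 0.195683.
By total probability, P(X < 11.7) = 0.39·0.853104 + 0.32·0.723547 + 0.29·0.195683 = 0.620994.

0.6210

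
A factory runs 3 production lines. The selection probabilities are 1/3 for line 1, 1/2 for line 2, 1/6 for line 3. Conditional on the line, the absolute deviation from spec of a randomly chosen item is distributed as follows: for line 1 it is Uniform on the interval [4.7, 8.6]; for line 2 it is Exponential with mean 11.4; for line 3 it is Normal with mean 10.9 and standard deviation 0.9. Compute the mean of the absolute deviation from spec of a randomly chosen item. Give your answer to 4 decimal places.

9.7333

Component means — 1: 6.65; 2: 11.4; 3: 10.9.
E[X] = 0.333333·6.65 + 0.5·11.4 + 0.166667·10.9 = 9.73333.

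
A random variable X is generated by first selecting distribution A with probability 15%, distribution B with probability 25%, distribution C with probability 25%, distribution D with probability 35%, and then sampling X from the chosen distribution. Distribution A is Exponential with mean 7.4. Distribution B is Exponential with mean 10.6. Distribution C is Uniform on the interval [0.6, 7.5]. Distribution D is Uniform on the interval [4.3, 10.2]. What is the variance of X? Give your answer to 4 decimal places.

Per component, A: μ=7.4, E[X²]=109.52; B: μ=10.6, E[X²]=224.72; C: μ=4.05, E[X²]=20.37; D: μ=7.25, E[X²]=55.4633.
E[X] = 0.15·7.4 + 0.25·10.6 + 0.25·4.05 + 0.35·7.25 = 7.31.
E[X²] = 0.15·109.52 + 0.25·224.72 + 0.25·20.37 + 0.35·55.4633 = 97.1127.
Var(X) = E[X²] − (E[X])² = 97.1127 − 53.4361 = 43.6766.

43.6766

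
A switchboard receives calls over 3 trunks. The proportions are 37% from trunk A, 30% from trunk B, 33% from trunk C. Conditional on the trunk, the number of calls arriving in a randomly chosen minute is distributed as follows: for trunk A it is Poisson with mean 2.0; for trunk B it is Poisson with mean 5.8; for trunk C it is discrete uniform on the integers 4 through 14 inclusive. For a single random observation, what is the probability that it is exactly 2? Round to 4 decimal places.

0.1154

Conditional on each trunk, P(X = 2): A: 0.270671; B: 0.0509235; C: 0.
By total probability, P(X = 2) = 0.37·0.270671 + 0.3·0.0509235 + 0.33·0 = 0.115425.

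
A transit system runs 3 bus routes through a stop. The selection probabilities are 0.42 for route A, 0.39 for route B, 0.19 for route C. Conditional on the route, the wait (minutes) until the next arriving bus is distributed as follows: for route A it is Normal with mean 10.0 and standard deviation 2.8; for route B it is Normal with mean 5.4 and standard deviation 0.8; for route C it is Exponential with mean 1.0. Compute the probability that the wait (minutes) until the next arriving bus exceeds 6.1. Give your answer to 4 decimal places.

0.4605

Conditional on each route, P(X > 6.1): A: 0.918169; B: 0.190787; C: 0.00224287.
By total probability, P(X > 6.1) = 0.42·0.918169 + 0.39·0.190787 + 0.19·0.00224287 = 0.460464.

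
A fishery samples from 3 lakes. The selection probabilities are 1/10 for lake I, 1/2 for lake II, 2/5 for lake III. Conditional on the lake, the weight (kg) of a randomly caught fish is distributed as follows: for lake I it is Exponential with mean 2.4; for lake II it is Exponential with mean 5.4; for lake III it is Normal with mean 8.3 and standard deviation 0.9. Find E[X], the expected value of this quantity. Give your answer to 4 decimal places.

6.2600

Component means — I: 2.4; II: 5.4; III: 8.3.
E[X] = 0.1·2.4 + 0.5·5.4 + 0.4·8.3 = 6.26.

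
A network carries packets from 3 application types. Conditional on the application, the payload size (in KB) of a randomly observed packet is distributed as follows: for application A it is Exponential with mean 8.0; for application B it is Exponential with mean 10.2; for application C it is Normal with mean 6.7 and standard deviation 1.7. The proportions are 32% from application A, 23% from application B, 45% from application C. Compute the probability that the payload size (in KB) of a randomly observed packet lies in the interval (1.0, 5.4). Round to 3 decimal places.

Conditional on each application, P(1.0 < X < 5.4): A: 0.37334; B: 0.317662; C: 0.221824.
By total probability, P(1.0 < X < 5.4) = 0.32·0.37334 + 0.23·0.317662 + 0.45·0.221824 = 0.292352.

0.292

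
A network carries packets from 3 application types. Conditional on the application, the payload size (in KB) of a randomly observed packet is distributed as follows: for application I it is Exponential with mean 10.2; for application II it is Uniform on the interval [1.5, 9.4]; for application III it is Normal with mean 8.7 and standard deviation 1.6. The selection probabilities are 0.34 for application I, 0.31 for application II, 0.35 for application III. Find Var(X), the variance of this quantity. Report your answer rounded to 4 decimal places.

Per component, I: μ=10.2, E[X²]=208.08; II: μ=5.45, E[X²]=34.9033; III: μ=8.7, E[X²]=78.25.
E[X] = 0.34·10.2 + 0.31·5.45 + 0.35·8.7 = 8.2025.
E[X²] = 0.34·208.08 + 0.31·34.9033 + 0.35·78.25 = 108.955.
Var(X) = E[X²] − (E[X])² = 108.955 − 67.281 = 41.6737.

41.6737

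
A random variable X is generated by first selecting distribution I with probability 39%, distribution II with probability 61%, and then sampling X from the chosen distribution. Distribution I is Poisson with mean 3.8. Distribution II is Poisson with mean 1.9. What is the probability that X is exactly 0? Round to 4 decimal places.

Conditional on each component, P(X = 0): I: 0.0223708; II: 0.149569.
By total probability, P(X = 0) = 0.39·0.0223708 + 0.61·0.149569 = 0.0999615.

0.1000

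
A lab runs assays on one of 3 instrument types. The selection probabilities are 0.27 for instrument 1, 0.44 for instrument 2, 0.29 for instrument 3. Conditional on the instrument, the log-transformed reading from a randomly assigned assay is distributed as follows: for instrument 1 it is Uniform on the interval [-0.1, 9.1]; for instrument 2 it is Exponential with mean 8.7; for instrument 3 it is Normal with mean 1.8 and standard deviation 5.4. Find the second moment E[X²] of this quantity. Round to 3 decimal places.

For each component E[X²] = Var + (mean)², giving 1: 27.3033; 2: 151.38; 3: 32.4.
Overall E[X²] = 0.27·27.3033 + 0.44·151.38 + 0.29·32.4 = 83.3751.

83.375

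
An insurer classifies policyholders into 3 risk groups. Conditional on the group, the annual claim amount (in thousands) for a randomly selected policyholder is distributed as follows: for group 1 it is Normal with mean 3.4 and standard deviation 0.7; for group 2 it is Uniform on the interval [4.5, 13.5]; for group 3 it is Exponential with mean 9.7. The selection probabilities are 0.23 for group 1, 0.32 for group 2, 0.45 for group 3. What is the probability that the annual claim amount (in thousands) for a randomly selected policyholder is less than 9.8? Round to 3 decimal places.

0.705

Conditional on each group, P(X < 9.8): 1: 1; 2: 0.588889; 3: 0.635894.
By total probability, P(X < 9.8) = 0.23·1 + 0.32·0.588889 + 0.45·0.635894 = 0.704597.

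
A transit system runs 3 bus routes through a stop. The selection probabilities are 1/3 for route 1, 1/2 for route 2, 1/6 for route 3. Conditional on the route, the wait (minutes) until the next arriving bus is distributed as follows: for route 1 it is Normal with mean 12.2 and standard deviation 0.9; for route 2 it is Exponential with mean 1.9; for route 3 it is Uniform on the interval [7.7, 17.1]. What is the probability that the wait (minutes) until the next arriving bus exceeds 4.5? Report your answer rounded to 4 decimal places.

0.5468

Conditional on each route, P(X > 4.5): 1: 1; 2: 0.0936284; 3: 1.
By total probability, P(X > 4.5) = 0.333333·1 + 0.5·0.0936284 + 0.166667·1 = 0.546814.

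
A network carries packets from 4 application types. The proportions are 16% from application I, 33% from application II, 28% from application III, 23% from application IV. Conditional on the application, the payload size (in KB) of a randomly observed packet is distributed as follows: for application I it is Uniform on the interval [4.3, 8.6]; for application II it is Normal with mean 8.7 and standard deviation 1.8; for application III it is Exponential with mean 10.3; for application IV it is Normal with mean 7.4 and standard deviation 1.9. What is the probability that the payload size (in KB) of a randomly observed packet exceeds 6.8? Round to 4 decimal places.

0.6371

Conditional on each application, P(X > 6.8): I: 0.418605; II: 0.854414; III: 0.516751; IV: 0.623919.
By total probability, P(X > 6.8) = 0.16·0.418605 + 0.33·0.854414 + 0.28·0.516751 + 0.23·0.623919 = 0.637125.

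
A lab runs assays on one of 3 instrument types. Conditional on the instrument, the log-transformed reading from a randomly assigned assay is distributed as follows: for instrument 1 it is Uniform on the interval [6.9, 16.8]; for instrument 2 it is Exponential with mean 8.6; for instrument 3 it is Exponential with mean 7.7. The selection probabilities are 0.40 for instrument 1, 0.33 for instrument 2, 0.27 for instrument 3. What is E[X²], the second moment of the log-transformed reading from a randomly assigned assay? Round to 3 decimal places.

For each component E[X²] = Var + (mean)², giving 1: 148.59; 2: 147.92; 3: 118.58.
Overall E[X²] = 0.4·148.59 + 0.33·147.92 + 0.27·118.58 = 140.266.

140.266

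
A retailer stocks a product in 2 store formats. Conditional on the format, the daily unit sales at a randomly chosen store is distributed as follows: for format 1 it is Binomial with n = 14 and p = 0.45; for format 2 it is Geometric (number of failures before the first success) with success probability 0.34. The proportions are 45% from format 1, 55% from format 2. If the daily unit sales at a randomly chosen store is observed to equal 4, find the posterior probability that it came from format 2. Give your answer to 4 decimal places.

Likelihoods P(X=4 | ·): 1: 0.103971; 2: 0.0645141.
Posterior ∝ prior × likelihood. Numerator for 2: 0.55·0.0645141 = 0.0354828.
Normalizing constant: 0.45·0.103971 + 0.55·0.0645141 = 0.0822696.
P(2 | observation) = 0.0354828 / 0.0822696 = 0.431299.

0.4313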